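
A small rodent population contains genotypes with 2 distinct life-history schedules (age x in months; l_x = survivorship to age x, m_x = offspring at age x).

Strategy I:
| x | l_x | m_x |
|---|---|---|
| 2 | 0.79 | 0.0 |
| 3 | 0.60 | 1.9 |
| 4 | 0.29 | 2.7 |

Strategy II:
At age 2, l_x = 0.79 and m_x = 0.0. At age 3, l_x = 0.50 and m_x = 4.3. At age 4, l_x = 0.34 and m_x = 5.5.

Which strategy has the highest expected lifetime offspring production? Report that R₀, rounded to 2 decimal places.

Strategy I: R₀ = 0.79×0.0 + 0.60×1.9 + 0.29×2.7 = 1.9230
Strategy II: R₀ = 0.79×0.0 + 0.50×4.3 + 0.34×5.5 = 4.0200
Highest R₀: strategy II with 4.0200.

4.02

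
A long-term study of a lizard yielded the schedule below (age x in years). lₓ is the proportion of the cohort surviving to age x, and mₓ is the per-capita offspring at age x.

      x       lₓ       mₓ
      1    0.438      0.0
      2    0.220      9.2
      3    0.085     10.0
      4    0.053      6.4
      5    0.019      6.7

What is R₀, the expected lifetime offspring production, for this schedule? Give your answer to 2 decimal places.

R₀ = Σ lₓ mₓ:
  age 1: 0.438 × 0.0 = 0.0000
  age 2: 0.220 × 9.2 = 2.0240
  age 3: 0.085 × 10.0 = 0.8500
  age 4: 0.053 × 6.4 = 0.3392
  age 5: 0.019 × 6.7 = 0.1273
R₀ = 0.0000 + 2.0240 + 0.8500 + 0.3392 + 0.1273 = 3.3405

3.34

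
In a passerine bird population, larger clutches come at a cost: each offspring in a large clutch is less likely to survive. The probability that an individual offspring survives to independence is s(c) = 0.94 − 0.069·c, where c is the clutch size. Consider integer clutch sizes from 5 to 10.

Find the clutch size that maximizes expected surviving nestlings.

Expected surviving nestlings = c × s(c):
  c=5: 5 × 0.595 = 2.975
  c=6: 6 × 0.526 = 3.156
  c=7: 7 × 0.457 = 3.199
  c=8: 8 × 0.388 = 3.104
  c=9: 9 × 0.319 = 2.871
  c=10: 10 × 0.250 = 2.500
Maximum at c = 7 (3.199 surviving nestlings).

7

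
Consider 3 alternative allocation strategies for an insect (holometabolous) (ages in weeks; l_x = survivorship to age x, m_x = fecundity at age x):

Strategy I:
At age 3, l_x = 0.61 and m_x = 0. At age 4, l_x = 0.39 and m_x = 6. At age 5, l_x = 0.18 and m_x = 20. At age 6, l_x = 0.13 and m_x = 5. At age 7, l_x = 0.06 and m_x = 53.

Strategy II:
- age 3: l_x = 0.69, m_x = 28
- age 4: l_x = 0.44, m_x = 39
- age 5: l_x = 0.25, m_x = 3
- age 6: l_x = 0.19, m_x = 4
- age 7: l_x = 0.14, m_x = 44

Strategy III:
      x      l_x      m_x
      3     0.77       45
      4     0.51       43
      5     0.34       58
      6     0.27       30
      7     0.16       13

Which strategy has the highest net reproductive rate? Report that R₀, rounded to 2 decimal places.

Strategy I: R₀ = 0.61×0 + 0.39×6 + 0.18×20 + 0.13×5 + 0.06×53 = 9.7700
Strategy II: R₀ = 0.69×28 + 0.44×39 + 0.25×3 + 0.19×4 + 0.14×44 = 44.1500
Strategy III: R₀ = 0.77×45 + 0.51×43 + 0.34×58 + 0.27×30 + 0.16×13 = 86.4800
Highest R₀: strategy III with 86.4800.

86.48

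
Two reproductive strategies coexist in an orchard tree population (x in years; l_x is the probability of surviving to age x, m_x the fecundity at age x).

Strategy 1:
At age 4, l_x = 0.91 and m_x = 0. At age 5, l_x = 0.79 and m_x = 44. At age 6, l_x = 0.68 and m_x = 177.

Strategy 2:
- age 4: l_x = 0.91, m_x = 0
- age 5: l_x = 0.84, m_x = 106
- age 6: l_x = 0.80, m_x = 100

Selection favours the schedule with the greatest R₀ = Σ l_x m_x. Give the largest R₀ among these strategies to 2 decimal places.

169.04

Strategy 1: R₀ = 0.91×0 + 0.79×44 + 0.68×177 = 155.1200
Strategy 2: R₀ = 0.91×0 + 0.84×106 + 0.80×100 = 169.0400
Highest R₀: strategy 2 with 169.0400.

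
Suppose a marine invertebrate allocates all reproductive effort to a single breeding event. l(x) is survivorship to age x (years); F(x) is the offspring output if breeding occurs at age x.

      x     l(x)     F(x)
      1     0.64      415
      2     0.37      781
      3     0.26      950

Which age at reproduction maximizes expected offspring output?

2

Expected offspring if breeding at age x = l(x) × F(x):
  age 1: 0.64 × 415 = 265.600
  age 2: 0.37 × 781 = 288.970
  age 3: 0.26 × 950 = 247.000
Maximum at age 2 (288.970).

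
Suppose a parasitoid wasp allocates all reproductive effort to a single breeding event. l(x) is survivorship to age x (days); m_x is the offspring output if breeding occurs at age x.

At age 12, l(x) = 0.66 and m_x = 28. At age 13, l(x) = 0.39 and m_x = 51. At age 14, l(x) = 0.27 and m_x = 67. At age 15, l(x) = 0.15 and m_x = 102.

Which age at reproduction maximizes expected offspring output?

13

Expected offspring if breeding at age x = l(x) × m_x:
  age 12: 0.66 × 28 = 18.480
  age 13: 0.39 × 51 = 19.890
  age 14: 0.27 × 67 = 18.090
  age 15: 0.15 × 102 = 15.300
Maximum at age 13 (19.890).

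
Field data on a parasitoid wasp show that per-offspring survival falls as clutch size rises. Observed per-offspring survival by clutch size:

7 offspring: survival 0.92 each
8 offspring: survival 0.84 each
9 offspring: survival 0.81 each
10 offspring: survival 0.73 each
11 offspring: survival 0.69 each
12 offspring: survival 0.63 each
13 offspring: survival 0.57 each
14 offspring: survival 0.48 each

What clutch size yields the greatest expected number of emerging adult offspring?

Expected emerging adult offspring = c × s(c):
  c=7: 7 × 0.92 = 6.440
  c=8: 8 × 0.84 = 6.720
  c=9: 9 × 0.81 = 7.290
  c=10: 10 × 0.73 = 7.300
  c=11: 11 × 0.69 = 7.590
  c=12: 12 × 0.63 = 7.560
  c=13: 13 × 0.57 = 7.410
  c=14: 14 × 0.48 = 6.720
Maximum at c = 11 (7.590 emerging adult offspring).

11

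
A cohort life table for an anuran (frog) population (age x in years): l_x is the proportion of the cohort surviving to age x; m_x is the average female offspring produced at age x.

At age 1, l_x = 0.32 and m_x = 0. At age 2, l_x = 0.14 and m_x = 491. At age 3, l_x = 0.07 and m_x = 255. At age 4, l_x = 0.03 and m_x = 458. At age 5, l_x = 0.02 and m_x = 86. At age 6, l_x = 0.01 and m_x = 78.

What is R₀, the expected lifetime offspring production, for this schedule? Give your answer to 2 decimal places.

102.83

R₀ = Σ l_x m_x:
  age 1: 0.32 × 0 = 0.0000
  age 2: 0.14 × 491 = 68.7400
  age 3: 0.07 × 255 = 17.8500
  age 4: 0.03 × 458 = 13.7400
  age 5: 0.02 × 86 = 1.7200
  age 6: 0.01 × 78 = 0.7800
R₀ = 0.0000 + 68.7400 + 17.8500 + 13.7400 + 1.7200 + 0.7800 = 102.8300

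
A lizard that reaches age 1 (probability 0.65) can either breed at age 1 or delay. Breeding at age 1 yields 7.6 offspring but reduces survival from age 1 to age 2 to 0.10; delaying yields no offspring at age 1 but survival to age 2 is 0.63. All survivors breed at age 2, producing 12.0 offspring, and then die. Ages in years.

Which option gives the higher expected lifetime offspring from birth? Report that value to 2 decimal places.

5.72

breed at age 1: R₀ = 0.65 × (7.6 + 0.10 × 12.0) = 0.65 × 8.8000 = 5.7200
delay to age 2: R₀ = 0.65 × (0.63 × 12.0) = 0.65 × 7.5600 = 4.9140
Higher: breed at age 1 (5.7200).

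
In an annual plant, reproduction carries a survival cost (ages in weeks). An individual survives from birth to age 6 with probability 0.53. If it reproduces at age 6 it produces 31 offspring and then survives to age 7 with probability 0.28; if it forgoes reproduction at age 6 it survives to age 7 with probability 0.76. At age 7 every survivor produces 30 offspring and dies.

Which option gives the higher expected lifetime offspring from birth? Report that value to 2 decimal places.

breed at age 6: R₀ = 0.53 × (31 + 0.28 × 30) = 0.53 × 39.4000 = 20.8820
delay to age 7: R₀ = 0.53 × (0.76 × 30) = 0.53 × 22.8000 = 12.0840
Higher: breed at age 6 (20.8820).

20.88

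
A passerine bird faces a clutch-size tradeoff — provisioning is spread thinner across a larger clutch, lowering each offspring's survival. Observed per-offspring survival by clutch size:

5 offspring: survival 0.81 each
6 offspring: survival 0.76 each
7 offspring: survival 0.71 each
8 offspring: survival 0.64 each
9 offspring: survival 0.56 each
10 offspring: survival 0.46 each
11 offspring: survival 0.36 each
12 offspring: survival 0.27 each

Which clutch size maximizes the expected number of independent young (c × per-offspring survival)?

8

Expected independent young = c × s(c):
  c=5: 5 × 0.81 = 4.050
  c=6: 6 × 0.76 = 4.560
  c=7: 7 × 0.71 = 4.970
  c=8: 8 × 0.64 = 5.120
  c=9: 9 × 0.56 = 5.040
  c=10: 10 × 0.46 = 4.600
  c=11: 11 × 0.36 = 3.960
  c=12: 12 × 0.27 = 3.240
Maximum at c = 8 (5.120 independent young).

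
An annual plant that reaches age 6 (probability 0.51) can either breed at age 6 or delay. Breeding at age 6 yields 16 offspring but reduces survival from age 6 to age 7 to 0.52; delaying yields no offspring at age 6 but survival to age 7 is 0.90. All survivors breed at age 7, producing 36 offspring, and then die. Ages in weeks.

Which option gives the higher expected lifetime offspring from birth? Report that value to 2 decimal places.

breed at age 6: R₀ = 0.51 × (16 + 0.52 × 36) = 0.51 × 34.7200 = 17.7072
delay to age 7: R₀ = 0.51 × (0.90 × 36) = 0.51 × 32.4000 = 16.5240
Higher: breed at age 6 (17.7072).

17.71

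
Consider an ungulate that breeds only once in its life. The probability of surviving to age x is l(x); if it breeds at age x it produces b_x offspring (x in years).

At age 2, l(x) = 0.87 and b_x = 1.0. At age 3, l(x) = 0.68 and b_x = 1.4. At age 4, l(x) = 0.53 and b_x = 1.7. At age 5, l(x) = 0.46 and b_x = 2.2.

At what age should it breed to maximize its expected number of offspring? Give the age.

5

Expected offspring if breeding at age x = l(x) × b_x:
  age 2: 0.87 × 1.0 = 0.870
  age 3: 0.68 × 1.4 = 0.952
  age 4: 0.53 × 1.7 = 0.901
  age 5: 0.46 × 2.2 = 1.012
Maximum at age 5 (1.012).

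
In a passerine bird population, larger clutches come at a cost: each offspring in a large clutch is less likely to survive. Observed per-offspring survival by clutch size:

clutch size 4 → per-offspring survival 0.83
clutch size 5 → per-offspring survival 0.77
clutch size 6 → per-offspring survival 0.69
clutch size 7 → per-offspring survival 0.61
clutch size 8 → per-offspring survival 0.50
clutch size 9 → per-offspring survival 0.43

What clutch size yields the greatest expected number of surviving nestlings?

Expected surviving nestlings = c × s(c):
  c=4: 4 × 0.83 = 3.320
  c=5: 5 × 0.77 = 3.850
  c=6: 6 × 0.69 = 4.140
  c=7: 7 × 0.61 = 4.270
  c=8: 8 × 0.50 = 4.000
  c=9: 9 × 0.43 = 3.870
Maximum at c = 7 (4.270 surviving nestlings).

7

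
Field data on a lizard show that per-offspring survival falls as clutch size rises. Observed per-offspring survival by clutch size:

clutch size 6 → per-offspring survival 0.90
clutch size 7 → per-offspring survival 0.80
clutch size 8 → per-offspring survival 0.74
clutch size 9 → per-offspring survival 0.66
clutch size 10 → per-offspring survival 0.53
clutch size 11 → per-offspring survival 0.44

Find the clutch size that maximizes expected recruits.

9

Expected recruits = c × s(c):
  c=6: 6 × 0.90 = 5.400
  c=7: 7 × 0.80 = 5.600
  c=8: 8 × 0.74 = 5.920
  c=9: 9 × 0.66 = 5.940
  c=10: 10 × 0.53 = 5.300
  c=11: 11 × 0.44 = 4.840
Maximum at c = 9 (5.940 recruits).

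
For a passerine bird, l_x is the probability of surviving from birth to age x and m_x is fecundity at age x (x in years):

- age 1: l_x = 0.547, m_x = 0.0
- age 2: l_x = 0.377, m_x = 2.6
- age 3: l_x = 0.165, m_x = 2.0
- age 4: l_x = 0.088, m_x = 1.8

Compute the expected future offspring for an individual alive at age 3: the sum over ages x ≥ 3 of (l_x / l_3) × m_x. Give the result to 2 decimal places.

2.96

l_3 = 0.165. Conditional survival from age 3 to x is l_x / l_3.
  x=3: (0.165/0.165) × 2.0 = 2.0000
  x=4: (0.088/0.165) × 1.8 = 0.9600
Sum = 2.0000 + 0.9600 = 2.9600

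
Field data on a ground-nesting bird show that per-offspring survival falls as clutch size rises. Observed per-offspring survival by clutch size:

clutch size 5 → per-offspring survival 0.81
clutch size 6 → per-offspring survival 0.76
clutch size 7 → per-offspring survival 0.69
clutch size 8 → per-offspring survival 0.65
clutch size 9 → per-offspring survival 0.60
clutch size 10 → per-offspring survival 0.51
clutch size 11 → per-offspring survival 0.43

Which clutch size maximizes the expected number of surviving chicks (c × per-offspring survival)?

Expected surviving chicks = c × s(c):
  c=5: 5 × 0.81 = 4.050
  c=6: 6 × 0.76 = 4.560
  c=7: 7 × 0.69 = 4.830
  c=8: 8 × 0.65 = 5.200
  c=9: 9 × 0.60 = 5.400
  c=10: 10 × 0.51 = 5.100
  c=11: 11 × 0.43 = 4.730
Maximum at c = 9 (5.400 surviving chicks).

9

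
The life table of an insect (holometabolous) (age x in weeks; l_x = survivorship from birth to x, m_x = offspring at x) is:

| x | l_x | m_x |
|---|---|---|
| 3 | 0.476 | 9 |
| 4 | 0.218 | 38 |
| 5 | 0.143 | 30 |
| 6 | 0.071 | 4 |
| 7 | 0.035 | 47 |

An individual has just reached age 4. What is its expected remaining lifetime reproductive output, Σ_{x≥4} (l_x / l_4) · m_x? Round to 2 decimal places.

l_4 = 0.218. Conditional survival from age 4 to x is l_x / l_4.
  x=4: (0.218/0.218) × 38 = 38.0000
  x=5: (0.143/0.218) × 30 = 19.6789
  x=6: (0.071/0.218) × 4 = 1.3028
  x=7: (0.035/0.218) × 47 = 7.5459
Sum = 38.0000 + 19.6789 + 1.3028 + 7.5459 = 66.5275

66.53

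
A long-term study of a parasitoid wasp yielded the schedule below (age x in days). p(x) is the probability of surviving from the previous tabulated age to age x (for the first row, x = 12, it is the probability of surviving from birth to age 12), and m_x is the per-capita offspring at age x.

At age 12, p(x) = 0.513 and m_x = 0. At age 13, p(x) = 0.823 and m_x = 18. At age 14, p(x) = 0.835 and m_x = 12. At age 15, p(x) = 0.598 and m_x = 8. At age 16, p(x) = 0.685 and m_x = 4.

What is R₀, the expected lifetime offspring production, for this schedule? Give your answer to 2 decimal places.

Survivorship from birth: l_x = p_12·p_13·…·p_x.
  l_12 = 0.51300
  l_13 = 0.42220
  l_14 = 0.35254
  l_15 = 0.21082
  l_16 = 0.14441
R₀ = Σ l_x m_x:
  age 12: 0.51300 × 0 = 0.0000
  age 13: 0.42220 × 18 = 7.5996
  age 14: 0.35254 × 12 = 4.2305
  age 15: 0.21082 × 8 = 1.6866
  age 16: 0.14441 × 4 = 0.5776
R₀ = 0.0000 + 7.5996 + 4.2305 + 1.6866 + 0.5776 = 14.0943

14.09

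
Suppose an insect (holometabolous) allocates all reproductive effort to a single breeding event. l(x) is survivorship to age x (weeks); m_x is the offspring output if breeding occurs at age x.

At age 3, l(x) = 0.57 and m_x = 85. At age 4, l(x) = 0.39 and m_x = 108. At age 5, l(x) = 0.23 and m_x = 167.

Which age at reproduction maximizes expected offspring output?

Expected offspring if breeding at age x = l(x) × m_x:
  age 3: 0.57 × 85 = 48.450
  age 4: 0.39 × 108 = 42.120
  age 5: 0.23 × 167 = 38.410
Maximum at age 3 (48.450).

3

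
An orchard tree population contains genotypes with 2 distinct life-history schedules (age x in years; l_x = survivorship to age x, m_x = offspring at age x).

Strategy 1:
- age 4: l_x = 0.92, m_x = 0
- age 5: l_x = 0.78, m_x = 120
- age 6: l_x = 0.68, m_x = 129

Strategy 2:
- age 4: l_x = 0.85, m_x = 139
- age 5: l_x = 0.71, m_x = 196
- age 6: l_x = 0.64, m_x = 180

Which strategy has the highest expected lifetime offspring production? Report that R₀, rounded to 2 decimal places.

Strategy 1: R₀ = 0.92×0 + 0.78×120 + 0.68×129 = 181.3200
Strategy 2: R₀ = 0.85×139 + 0.71×196 + 0.64×180 = 372.5100
Highest R₀: strategy 2 with 372.5100.

372.51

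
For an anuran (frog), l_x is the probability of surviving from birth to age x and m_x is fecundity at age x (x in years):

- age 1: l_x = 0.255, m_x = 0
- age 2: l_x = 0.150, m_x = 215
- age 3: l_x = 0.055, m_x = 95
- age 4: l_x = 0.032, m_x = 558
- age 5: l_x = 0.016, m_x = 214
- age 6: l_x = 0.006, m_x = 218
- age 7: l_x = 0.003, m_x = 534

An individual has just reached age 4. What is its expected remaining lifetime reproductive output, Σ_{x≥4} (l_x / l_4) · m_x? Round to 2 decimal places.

l_4 = 0.032. Conditional survival from age 4 to x is l_x / l_4.
  x=4: (0.032/0.032) × 558 = 558.0000
  x=5: (0.016/0.032) × 214 = 107.0000
  x=6: (0.006/0.032) × 218 = 40.8750
  x=7: (0.003/0.032) × 534 = 50.0625
Sum = 558.0000 + 107.0000 + 40.8750 + 50.0625 = 755.9375

755.94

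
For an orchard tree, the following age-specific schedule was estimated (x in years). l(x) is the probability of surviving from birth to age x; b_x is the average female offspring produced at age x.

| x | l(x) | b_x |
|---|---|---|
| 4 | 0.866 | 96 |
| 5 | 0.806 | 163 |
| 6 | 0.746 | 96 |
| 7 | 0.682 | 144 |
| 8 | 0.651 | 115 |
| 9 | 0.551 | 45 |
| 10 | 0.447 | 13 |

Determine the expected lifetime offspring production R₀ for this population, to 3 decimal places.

R₀ = Σ l(x) b_x:
  age 4: 0.866 × 96 = 83.1360
  age 5: 0.806 × 163 = 131.3780
  age 6: 0.746 × 96 = 71.6160
  age 7: 0.682 × 144 = 98.2080
  age 8: 0.651 × 115 = 74.8650
  age 9: 0.551 × 45 = 24.7950
  age 10: 0.447 × 13 = 5.8110
R₀ = 83.1360 + 131.3780 + 71.6160 + 98.2080 + 74.8650 + 24.7950 + 5.8110 = 489.8090

489.809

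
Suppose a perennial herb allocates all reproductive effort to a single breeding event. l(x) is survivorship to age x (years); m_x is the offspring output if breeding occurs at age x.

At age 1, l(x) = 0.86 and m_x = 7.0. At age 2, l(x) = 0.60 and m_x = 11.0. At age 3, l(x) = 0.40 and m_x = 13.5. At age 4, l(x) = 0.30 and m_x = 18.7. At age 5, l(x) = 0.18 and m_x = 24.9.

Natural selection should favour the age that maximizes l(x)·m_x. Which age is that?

Expected offspring if breeding at age x = l(x) × m_x:
  age 1: 0.86 × 7.0 = 6.020
  age 2: 0.60 × 11.0 = 6.600
  age 3: 0.40 × 13.5 = 5.400
  age 4: 0.30 × 18.7 = 5.610
  age 5: 0.18 × 24.9 = 4.482
Maximum at age 2 (6.600).

2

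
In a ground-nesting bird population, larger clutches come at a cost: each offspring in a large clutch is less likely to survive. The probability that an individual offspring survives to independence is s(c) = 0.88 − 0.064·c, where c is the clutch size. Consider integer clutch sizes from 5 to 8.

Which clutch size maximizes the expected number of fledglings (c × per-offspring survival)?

7

Expected fledglings = c × s(c):
  c=5: 5 × 0.560 = 2.800
  c=6: 6 × 0.496 = 2.976
  c=7: 7 × 0.432 = 3.024
  c=8: 8 × 0.368 = 2.944
Maximum at c = 7 (3.024 fledglings).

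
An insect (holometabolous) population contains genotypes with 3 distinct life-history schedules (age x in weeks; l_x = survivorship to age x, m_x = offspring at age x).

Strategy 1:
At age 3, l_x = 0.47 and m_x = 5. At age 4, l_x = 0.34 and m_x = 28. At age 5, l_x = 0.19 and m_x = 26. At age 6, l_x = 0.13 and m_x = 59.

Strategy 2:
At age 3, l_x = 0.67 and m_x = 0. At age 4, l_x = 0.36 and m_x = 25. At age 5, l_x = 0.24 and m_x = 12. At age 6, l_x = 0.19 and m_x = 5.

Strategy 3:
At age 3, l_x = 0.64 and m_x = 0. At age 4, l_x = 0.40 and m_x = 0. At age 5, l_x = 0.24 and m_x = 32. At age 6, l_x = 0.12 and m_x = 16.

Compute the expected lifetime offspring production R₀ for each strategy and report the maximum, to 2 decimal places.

Strategy 1: R₀ = 0.47×5 + 0.34×28 + 0.19×26 + 0.13×59 = 24.4800
Strategy 2: R₀ = 0.67×0 + 0.36×25 + 0.24×12 + 0.19×5 = 12.8300
Strategy 3: R₀ = 0.64×0 + 0.40×0 + 0.24×32 + 0.12×16 = 9.6000
Highest R₀: strategy 1 with 24.4800.

24.48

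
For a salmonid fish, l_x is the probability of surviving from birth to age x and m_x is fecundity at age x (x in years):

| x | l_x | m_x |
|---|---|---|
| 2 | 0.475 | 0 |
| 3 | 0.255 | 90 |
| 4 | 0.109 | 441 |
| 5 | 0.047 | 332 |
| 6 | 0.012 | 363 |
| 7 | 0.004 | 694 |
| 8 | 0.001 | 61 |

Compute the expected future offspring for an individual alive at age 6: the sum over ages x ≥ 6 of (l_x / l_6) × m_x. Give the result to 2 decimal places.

l_6 = 0.012. Conditional survival from age 6 to x is l_x / l_6.
  x=6: (0.012/0.012) × 363 = 363.0000
  x=7: (0.004/0.012) × 694 = 231.3333
  x=8: (0.001/0.012) × 61 = 5.0833
Sum = 363.0000 + 231.3333 + 5.0833 = 599.4167

599.42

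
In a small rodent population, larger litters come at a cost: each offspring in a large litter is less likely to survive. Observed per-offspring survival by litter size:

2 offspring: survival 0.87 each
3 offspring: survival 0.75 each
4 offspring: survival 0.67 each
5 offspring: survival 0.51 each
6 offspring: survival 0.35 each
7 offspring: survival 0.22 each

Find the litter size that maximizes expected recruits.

Expected recruits = c × s(c):
  c=2: 2 × 0.87 = 1.740
  c=3: 3 × 0.75 = 2.250
  c=4: 4 × 0.67 = 2.680
  c=5: 5 × 0.51 = 2.550
  c=6: 6 × 0.35 = 2.100
  c=7: 7 × 0.22 = 1.540
Maximum at c = 4 (2.680 recruits).

4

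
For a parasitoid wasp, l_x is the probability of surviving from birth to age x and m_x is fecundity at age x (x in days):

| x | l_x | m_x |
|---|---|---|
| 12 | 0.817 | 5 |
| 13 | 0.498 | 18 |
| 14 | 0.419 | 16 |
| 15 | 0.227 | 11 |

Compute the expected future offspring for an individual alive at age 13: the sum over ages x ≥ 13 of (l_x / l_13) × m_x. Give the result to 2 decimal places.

36.48

l_13 = 0.498. Conditional survival from age 13 to x is l_x / l_13.
  x=13: (0.498/0.498) × 18 = 18.0000
  x=14: (0.419/0.498) × 16 = 13.4618
  x=15: (0.227/0.498) × 11 = 5.0141
Sum = 18.0000 + 13.4618 + 5.0141 = 36.4759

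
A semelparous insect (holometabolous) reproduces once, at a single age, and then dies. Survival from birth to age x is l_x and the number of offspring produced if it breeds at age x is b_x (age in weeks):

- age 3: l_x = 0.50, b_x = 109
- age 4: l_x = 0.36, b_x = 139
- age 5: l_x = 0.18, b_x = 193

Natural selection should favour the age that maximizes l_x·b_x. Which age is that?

3

Expected offspring if breeding at age x = l_x × b_x:
  age 3: 0.50 × 109 = 54.500
  age 4: 0.36 × 139 = 50.040
  age 5: 0.18 × 193 = 34.740
Maximum at age 3 (54.500).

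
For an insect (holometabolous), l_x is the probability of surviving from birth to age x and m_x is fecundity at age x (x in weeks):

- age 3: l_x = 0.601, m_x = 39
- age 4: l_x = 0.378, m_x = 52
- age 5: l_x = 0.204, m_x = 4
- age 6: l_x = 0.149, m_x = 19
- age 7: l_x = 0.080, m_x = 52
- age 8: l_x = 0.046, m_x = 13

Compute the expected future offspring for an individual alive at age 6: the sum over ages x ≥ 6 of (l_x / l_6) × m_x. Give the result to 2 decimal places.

50.93

l_6 = 0.149. Conditional survival from age 6 to x is l_x / l_6.
  x=6: (0.149/0.149) × 19 = 19.0000
  x=7: (0.080/0.149) × 52 = 27.9195
  x=8: (0.046/0.149) × 13 = 4.0134
Sum = 19.0000 + 27.9195 + 4.0134 = 50.9329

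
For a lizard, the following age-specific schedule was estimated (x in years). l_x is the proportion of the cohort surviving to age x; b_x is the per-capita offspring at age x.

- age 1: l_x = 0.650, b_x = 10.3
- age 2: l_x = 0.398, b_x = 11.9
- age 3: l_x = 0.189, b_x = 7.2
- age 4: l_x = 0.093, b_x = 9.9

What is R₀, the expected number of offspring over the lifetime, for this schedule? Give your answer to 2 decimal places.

13.71

R₀ = Σ l_x b_x:
  age 1: 0.650 × 10.3 = 6.6950
  age 2: 0.398 × 11.9 = 4.7362
  age 3: 0.189 × 7.2 = 1.3608
  age 4: 0.093 × 9.9 = 0.9207
R₀ = 6.6950 + 4.7362 + 1.3608 + 0.9207 = 13.7127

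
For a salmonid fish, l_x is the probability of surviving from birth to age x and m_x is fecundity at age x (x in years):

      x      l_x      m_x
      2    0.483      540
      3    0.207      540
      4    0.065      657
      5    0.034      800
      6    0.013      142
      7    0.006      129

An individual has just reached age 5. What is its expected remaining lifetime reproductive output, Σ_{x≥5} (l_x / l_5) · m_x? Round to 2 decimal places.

877.06

l_5 = 0.034. Conditional survival from age 5 to x is l_x / l_5.
  x=5: (0.034/0.034) × 800 = 800.0000
  x=6: (0.013/0.034) × 142 = 54.2941
  x=7: (0.006/0.034) × 129 = 22.7647
Sum = 800.0000 + 54.2941 + 22.7647 = 877.0588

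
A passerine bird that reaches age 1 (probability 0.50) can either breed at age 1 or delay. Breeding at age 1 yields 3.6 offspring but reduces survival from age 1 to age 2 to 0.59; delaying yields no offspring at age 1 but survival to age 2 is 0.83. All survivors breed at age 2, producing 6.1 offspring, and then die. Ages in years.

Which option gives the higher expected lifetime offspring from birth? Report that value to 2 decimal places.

breed at age 1: R₀ = 0.50 × (3.6 + 0.59 × 6.1) = 0.50 × 7.1990 = 3.5995
delay to age 2: R₀ = 0.50 × (0.83 × 6.1) = 0.50 × 5.0630 = 2.5315
Higher: breed at age 1 (3.5995).

3.60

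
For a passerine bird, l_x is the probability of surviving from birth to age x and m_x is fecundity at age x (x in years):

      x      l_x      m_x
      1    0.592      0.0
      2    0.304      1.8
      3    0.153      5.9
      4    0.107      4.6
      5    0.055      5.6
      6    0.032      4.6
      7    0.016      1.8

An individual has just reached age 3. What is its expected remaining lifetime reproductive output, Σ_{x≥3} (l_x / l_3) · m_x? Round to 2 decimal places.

l_3 = 0.153. Conditional survival from age 3 to x is l_x / l_3.
  x=3: (0.153/0.153) × 5.9 = 5.9000
  x=4: (0.107/0.153) × 4.6 = 3.2170
  x=5: (0.055/0.153) × 5.6 = 2.0131
  x=6: (0.032/0.153) × 4.6 = 0.9621
  x=7: (0.016/0.153) × 1.8 = 0.1882
Sum = 5.9000 + 3.2170 + 2.0131 + 0.9621 + 0.1882 = 12.2804

12.28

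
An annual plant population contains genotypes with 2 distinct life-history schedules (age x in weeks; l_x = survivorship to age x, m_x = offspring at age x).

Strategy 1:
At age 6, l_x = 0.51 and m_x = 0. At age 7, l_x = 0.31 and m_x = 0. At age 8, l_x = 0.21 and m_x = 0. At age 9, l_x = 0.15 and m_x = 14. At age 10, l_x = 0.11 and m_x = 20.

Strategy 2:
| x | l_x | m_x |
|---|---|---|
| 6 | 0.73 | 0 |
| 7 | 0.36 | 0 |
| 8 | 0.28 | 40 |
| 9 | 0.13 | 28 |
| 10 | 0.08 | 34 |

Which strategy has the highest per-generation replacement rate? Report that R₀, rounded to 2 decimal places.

17.56

Strategy 1: R₀ = 0.51×0 + 0.31×0 + 0.21×0 + 0.15×14 + 0.11×20 = 4.3000
Strategy 2: R₀ = 0.73×0 + 0.36×0 + 0.28×40 + 0.13×28 + 0.08×34 = 17.5600
Highest R₀: strategy 2 with 17.5600.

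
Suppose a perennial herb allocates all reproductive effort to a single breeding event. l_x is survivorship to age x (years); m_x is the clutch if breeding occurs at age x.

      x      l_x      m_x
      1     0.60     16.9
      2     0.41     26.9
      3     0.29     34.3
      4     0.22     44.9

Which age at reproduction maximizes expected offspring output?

2

Expected offspring if breeding at age x = l_x × m_x:
  age 1: 0.60 × 16.9 = 10.140
  age 2: 0.41 × 26.9 = 11.029
  age 3: 0.29 × 34.3 = 9.947
  age 4: 0.22 × 44.9 = 9.878
Maximum at age 2 (11.029).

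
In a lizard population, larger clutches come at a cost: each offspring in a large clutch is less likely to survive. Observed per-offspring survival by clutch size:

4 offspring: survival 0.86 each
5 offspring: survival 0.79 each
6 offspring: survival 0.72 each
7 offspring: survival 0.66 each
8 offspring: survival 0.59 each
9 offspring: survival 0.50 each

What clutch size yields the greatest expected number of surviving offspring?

Expected surviving offspring = c × s(c):
  c=4: 4 × 0.86 = 3.440
  c=5: 5 × 0.79 = 3.950
  c=6: 6 × 0.72 = 4.320
  c=7: 7 × 0.66 = 4.620
  c=8: 8 × 0.59 = 4.720
  c=9: 9 × 0.50 = 4.500
Maximum at c = 8 (4.720 surviving offspring).

8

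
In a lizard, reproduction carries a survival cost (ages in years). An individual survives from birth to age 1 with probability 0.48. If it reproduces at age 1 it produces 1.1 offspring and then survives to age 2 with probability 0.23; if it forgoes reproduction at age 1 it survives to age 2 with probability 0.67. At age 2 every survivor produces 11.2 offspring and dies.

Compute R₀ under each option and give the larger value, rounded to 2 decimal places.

3.60

breed at age 1: R₀ = 0.48 × (1.1 + 0.23 × 11.2) = 0.48 × 3.6760 = 1.7645
delay to age 2: R₀ = 0.48 × (0.67 × 11.2) = 0.48 × 7.5040 = 3.6019
Higher: delay to age 2 (3.6019).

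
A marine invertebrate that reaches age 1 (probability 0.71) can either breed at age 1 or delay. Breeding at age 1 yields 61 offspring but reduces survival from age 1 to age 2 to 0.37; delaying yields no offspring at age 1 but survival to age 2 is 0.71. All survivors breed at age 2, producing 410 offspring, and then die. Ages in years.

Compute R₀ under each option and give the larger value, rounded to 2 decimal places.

206.68

breed at age 1: R₀ = 0.71 × (61 + 0.37 × 410) = 0.71 × 212.7000 = 151.0170
delay to age 2: R₀ = 0.71 × (0.71 × 410) = 0.71 × 291.1000 = 206.6810
Higher: delay to age 2 (206.6810).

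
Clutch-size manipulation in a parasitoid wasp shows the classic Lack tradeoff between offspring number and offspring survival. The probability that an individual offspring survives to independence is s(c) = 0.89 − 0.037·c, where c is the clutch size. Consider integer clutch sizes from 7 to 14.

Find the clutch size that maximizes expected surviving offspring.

12

Expected surviving offspring = c × s(c):
  c=7: 7 × 0.631 = 4.417
  c=8: 8 × 0.594 = 4.752
  c=9: 9 × 0.557 = 5.013
  c=10: 10 × 0.520 = 5.200
  c=11: 11 × 0.483 = 5.313
  c=12: 12 × 0.446 = 5.352
  c=13: 13 × 0.409 = 5.317
  c=14: 14 × 0.372 = 5.208
Maximum at c = 12 (5.352 surviving offspring).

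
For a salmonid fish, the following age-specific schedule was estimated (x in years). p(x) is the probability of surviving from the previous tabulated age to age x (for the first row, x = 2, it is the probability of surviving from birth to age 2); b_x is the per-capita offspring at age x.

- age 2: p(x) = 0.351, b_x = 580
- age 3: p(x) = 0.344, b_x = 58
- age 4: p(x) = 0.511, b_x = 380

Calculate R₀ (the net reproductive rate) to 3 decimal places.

234.029

Survivorship from birth: l_x = p_2·p_3·…·p_x.
  l_2 = 0.35100
  l_3 = 0.12074
  l_4 = 0.06170
R₀ = Σ l_x b_x:
  age 2: 0.35100 × 580 = 203.5800
  age 3: 0.12074 × 58 = 7.0029
  age 4: 0.06170 × 380 = 23.4460
R₀ = 203.5800 + 7.0029 + 23.4460 = 234.0289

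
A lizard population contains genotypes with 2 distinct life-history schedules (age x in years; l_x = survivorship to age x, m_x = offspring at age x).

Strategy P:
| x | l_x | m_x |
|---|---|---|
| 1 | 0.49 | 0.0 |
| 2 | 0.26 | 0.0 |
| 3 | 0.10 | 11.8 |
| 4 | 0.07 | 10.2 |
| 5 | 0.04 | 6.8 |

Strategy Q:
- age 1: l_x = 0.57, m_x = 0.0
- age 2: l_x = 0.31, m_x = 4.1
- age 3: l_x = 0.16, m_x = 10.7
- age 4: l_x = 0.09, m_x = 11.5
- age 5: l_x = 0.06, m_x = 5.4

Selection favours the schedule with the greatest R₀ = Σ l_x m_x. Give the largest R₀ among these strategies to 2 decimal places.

4.34

Strategy P: R₀ = 0.49×0.0 + 0.26×0.0 + 0.10×11.8 + 0.07×10.2 + 0.04×6.8 = 2.1660
Strategy Q: R₀ = 0.57×0.0 + 0.31×4.1 + 0.16×10.7 + 0.09×11.5 + 0.06×5.4 = 4.3420
Highest R₀: strategy Q with 4.3420.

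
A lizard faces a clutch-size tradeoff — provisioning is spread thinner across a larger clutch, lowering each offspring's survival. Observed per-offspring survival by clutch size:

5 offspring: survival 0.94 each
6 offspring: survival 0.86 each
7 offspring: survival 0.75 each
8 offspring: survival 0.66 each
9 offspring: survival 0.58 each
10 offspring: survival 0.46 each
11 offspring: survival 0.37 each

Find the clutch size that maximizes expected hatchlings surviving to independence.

Expected hatchlings surviving to independence = c × s(c):
  c=5: 5 × 0.94 = 4.700
  c=6: 6 × 0.86 = 5.160
  c=7: 7 × 0.75 = 5.250
  c=8: 8 × 0.66 = 5.280
  c=9: 9 × 0.58 = 5.220
  c=10: 10 × 0.46 = 4.600
  c=11: 11 × 0.37 = 4.070
Maximum at c = 8 (5.280 hatchlings surviving to independence).

8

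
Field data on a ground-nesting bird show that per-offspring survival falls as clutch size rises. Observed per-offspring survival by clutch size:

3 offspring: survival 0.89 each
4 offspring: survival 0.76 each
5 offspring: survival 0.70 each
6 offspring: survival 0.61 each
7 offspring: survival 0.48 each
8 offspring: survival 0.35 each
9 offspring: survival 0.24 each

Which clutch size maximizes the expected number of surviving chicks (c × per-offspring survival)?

6

Expected surviving chicks = c × s(c):
  c=3: 3 × 0.89 = 2.670
  c=4: 4 × 0.76 = 3.040
  c=5: 5 × 0.70 = 3.500
  c=6: 6 × 0.61 = 3.660
  c=7: 7 × 0.48 = 3.360
  c=8: 8 × 0.35 = 2.800
  c=9: 9 × 0.24 = 2.160
Maximum at c = 6 (3.660 surviving chicks).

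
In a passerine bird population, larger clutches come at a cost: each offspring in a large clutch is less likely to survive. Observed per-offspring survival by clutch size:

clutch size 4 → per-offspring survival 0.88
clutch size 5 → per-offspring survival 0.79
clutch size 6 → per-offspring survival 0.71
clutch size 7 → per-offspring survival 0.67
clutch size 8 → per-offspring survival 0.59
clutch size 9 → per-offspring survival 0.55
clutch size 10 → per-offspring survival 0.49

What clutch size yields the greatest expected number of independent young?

Expected independent young = c × s(c):
  c=4: 4 × 0.88 = 3.520
  c=5: 5 × 0.79 = 3.950
  c=6: 6 × 0.71 = 4.260
  c=7: 7 × 0.67 = 4.690
  c=8: 8 × 0.59 = 4.720
  c=9: 9 × 0.55 = 4.950
  c=10: 10 × 0.49 = 4.900
Maximum at c = 9 (4.950 independent young).

9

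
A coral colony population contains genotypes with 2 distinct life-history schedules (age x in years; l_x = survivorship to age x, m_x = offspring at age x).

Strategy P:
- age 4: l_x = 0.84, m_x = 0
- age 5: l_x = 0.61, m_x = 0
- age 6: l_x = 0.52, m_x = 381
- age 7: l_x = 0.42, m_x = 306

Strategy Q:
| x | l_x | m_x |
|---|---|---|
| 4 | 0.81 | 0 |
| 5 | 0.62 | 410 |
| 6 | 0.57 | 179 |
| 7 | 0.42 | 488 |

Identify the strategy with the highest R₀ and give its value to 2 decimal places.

561.19

Strategy P: R₀ = 0.84×0 + 0.61×0 + 0.52×381 + 0.42×306 = 326.6400
Strategy Q: R₀ = 0.81×0 + 0.62×410 + 0.57×179 + 0.42×488 = 561.1900
Highest R₀: strategy Q with 561.1900.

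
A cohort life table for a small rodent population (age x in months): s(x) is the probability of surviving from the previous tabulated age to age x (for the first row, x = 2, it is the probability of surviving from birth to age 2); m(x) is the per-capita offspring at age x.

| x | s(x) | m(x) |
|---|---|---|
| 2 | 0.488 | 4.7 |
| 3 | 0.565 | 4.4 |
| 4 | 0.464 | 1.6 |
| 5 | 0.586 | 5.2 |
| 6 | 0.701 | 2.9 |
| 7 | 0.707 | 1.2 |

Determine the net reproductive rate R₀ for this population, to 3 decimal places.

4.298

Survivorship from birth: l_x = s_2·s_3·…·s_x.
  l_2 = 0.48800
  l_3 = 0.27572
  l_4 = 0.12793
  l_5 = 0.07497
  l_6 = 0.05255
  l_7 = 0.03716
R₀ = Σ l_x m(x):
  age 2: 0.48800 × 4.7 = 2.2936
  age 3: 0.27572 × 4.4 = 1.2132
  age 4: 0.12793 × 1.6 = 0.2047
  age 5: 0.07497 × 5.2 = 0.3898
  age 6: 0.05255 × 2.9 = 0.1524
  age 7: 0.03716 × 1.2 = 0.0446
R₀ = 2.2936 + 1.2132 + 0.2047 + 0.3898 + 0.1524 + 0.0446 = 4.2983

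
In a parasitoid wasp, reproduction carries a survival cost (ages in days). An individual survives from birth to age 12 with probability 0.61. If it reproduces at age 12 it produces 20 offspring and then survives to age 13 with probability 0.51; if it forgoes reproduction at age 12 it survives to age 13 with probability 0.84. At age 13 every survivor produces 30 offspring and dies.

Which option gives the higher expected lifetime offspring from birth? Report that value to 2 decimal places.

breed at age 12: R₀ = 0.61 × (20 + 0.51 × 30) = 0.61 × 35.3000 = 21.5330
delay to age 13: R₀ = 0.61 × (0.84 × 30) = 0.61 × 25.2000 = 15.3720
Higher: breed at age 12 (21.5330).

21.53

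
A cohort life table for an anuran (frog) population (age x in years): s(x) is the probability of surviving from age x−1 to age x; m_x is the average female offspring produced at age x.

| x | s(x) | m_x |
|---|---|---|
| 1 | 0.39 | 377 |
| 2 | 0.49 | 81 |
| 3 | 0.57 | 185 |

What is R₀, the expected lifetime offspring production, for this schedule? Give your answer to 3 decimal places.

182.661

Survivorship from birth: l_x = s_1·s_2·…·s_x.
  l_1 = 0.39000
  l_2 = 0.19110
  l_3 = 0.10893
R₀ = Σ l_x m_x:
  age 1: 0.39000 × 377 = 147.0300
  age 2: 0.19110 × 81 = 15.4791
  age 3: 0.10893 × 185 = 20.1520
R₀ = 147.0300 + 15.4791 + 20.1520 = 182.6611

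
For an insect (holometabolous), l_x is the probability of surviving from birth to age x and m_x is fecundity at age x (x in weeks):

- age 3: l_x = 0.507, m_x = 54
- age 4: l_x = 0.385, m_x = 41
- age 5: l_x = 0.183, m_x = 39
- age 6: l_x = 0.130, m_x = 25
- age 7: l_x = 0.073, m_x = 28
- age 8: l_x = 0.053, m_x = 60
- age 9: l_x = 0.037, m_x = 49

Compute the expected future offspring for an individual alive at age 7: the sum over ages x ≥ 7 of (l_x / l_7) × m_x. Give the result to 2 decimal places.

l_7 = 0.073. Conditional survival from age 7 to x is l_x / l_7.
  x=7: (0.073/0.073) × 28 = 28.0000
  x=8: (0.053/0.073) × 60 = 43.5616
  x=9: (0.037/0.073) × 49 = 24.8356
Sum = 28.0000 + 43.5616 + 24.8356 = 96.3973

96.40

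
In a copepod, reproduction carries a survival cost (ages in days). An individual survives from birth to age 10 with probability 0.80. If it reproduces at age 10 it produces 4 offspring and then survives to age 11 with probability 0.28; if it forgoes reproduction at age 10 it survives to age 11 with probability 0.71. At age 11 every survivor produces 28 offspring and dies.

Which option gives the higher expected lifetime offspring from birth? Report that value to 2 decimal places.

breed at age 10: R₀ = 0.80 × (4 + 0.28 × 28) = 0.80 × 11.8400 = 9.4720
delay to age 11: R₀ = 0.80 × (0.71 × 28) = 0.80 × 19.8800 = 15.9040
Higher: delay to age 11 (15.9040).

15.90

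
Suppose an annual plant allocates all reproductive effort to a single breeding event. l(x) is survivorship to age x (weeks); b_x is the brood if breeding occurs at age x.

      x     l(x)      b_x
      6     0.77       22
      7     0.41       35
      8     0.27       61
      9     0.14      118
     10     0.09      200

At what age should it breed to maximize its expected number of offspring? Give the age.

10

Expected offspring if breeding at age x = l(x) × b_x:
  age 6: 0.77 × 22 = 16.940
  age 7: 0.41 × 35 = 14.350
  age 8: 0.27 × 61 = 16.470
  age 9: 0.14 × 118 = 16.520
  age 10: 0.09 × 200 = 18.000
Maximum at age 10 (18.000).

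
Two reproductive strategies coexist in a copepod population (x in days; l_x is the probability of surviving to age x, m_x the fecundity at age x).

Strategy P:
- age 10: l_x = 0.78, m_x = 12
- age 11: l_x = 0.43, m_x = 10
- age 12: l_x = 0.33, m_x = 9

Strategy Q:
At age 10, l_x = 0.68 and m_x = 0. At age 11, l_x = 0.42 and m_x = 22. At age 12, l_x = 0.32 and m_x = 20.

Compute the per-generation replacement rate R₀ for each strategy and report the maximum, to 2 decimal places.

Strategy P: R₀ = 0.78×12 + 0.43×10 + 0.33×9 = 16.6300
Strategy Q: R₀ = 0.68×0 + 0.42×22 + 0.32×20 = 15.6400
Highest R₀: strategy P with 16.6300.

16.63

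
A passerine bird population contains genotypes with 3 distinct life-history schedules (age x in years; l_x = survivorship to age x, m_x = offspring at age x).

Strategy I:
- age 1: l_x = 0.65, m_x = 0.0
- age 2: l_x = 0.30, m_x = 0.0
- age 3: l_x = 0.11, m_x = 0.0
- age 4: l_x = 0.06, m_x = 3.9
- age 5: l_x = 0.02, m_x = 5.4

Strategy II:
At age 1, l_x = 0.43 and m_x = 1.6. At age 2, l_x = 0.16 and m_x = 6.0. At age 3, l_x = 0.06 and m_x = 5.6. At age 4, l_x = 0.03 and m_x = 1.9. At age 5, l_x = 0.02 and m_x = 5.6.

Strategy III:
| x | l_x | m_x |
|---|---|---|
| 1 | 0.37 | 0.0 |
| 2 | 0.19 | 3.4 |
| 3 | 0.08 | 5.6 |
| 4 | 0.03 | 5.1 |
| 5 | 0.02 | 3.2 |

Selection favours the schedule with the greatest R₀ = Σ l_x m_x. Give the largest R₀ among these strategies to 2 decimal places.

Strategy I: R₀ = 0.65×0.0 + 0.30×0.0 + 0.11×0.0 + 0.06×3.9 + 0.02×5.4 = 0.3420
Strategy II: R₀ = 0.43×1.6 + 0.16×6.0 + 0.06×5.6 + 0.03×1.9 + 0.02×5.6 = 2.1530
Strategy III: R₀ = 0.37×0.0 + 0.19×3.4 + 0.08×5.6 + 0.03×5.1 + 0.02×3.2 = 1.3110
Highest R₀: strategy II with 2.1530.

2.15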